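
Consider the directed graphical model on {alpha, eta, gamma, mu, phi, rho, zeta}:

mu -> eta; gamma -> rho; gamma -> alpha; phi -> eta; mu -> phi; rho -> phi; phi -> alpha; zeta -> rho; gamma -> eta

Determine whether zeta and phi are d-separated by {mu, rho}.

4 paths connect zeta and phi; each must be blocked for d-separation to hold:
Path 1: zeta → rho → phi
  rho is a chain here and rho is conditioned on, so the path is blocked at rho.
Path 2: zeta → rho ← gamma → alpha ← phi
  alpha is a collider here and neither alpha nor any of its descendants is conditioned on, so the collider stays closed — the path is blocked at alpha.
Path 3: zeta → rho ← gamma → eta ← phi
  eta is a collider here and neither eta nor any of its descendants is conditioned on, so the collider stays closed — the path is blocked at eta.
Path 4: zeta → rho ← gamma → eta ← mu → phi
  eta is a collider here and neither eta nor any of its descendants is conditioned on, so the collider stays closed — the path is blocked at eta.
Since every path is blocked, d-separation holds.

Yes — zeta and phi are d-separated given {mu, rho}.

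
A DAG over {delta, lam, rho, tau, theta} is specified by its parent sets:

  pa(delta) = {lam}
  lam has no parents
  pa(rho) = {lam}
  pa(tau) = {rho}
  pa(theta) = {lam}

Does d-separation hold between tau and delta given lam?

There is one path between tau and delta:
Path 1: tau ← rho ← lam → delta
  lam is a fork here and lam is conditioned on, so the path is blocked at lam.
Every path is blocked, so tau and delta are d-separated given {lam}.

Yes — tau and delta are d-separated given {lam}.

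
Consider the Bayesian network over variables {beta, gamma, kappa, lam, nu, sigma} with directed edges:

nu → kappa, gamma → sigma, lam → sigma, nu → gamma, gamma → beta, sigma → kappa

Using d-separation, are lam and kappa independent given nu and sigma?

2 paths connect lam and kappa; each must be blocked for d-separation to hold:
Path 1: lam → sigma ← gamma ← nu → kappa
  nu is a fork here and nu is conditioned on, so the path is blocked at nu.
Path 2: lam → sigma → kappa
  sigma is a chain here and sigma is conditioned on, so the path is blocked at sigma.
All paths are blocked; lam ⊥ kappa | {nu, sigma} holds.

Yes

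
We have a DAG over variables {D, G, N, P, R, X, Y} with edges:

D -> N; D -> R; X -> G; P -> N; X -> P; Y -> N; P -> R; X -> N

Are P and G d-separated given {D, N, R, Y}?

3 paths connect P and G; each must be blocked for d-separation to hold:
Path 1: P → N ← X → G
  N is a collider and N is conditioned on, which opens it; X is a fork and X is not conditioned on — no node blocks this path, so it is active.
Path 2: P → R ← D → N ← X → G
  D is a fork here and D is conditioned on, so the path is blocked at D.
Path 3: P ← X → G
  X is a fork and X is not conditioned on — no node blocks this path, so it is active.
At least one path is unblocked, so d-separation fails.

No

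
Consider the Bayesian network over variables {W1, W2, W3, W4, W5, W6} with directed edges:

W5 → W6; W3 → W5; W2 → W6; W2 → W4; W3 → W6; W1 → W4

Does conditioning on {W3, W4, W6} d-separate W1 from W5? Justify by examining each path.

No

There are 2 undirected paths between W1 and W5; checking each against the conditioning set {W3, W4, W6}:
Path 1: W1 → W4 ← W2 → W6 ← W5
  W4 is a collider and W4 is conditioned on, which opens it; W2 is a fork and W2 is not conditioned on; W6 is a collider and W6 is conditioned on, which opens it — no node blocks this path, so it is active.
Path 2: W1 → W4 ← W2 → W6 ← W3 → W5
  W3 is a fork here and W3 is conditioned on, so the path is blocked at W3.
Because an active path exists, W1 and W5 are not d-separated.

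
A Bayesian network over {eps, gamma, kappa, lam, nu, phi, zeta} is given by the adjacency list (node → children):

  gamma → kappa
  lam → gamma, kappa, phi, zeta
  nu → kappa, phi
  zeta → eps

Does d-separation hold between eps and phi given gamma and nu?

No

3 paths connect eps and phi; each must be blocked for d-separation to hold:
Path 1: eps ← zeta ← lam → kappa ← nu → phi
  kappa is a collider here and neither kappa nor any of its descendants is conditioned on, so the collider stays closed — the path is blocked at kappa.
Path 2: eps ← zeta ← lam → phi
  zeta is a chain and zeta is not conditioned on; lam is a fork and lam is not conditioned on — no node blocks this path, so it is active.
Path 3: eps ← zeta ← lam → gamma → kappa ← nu → phi
  gamma is a chain here and gamma is conditioned on, so the path is blocked at gamma.
Since the path eps ← zeta ← lam → phi is active, eps and phi are not d-separated given {gamma, nu}.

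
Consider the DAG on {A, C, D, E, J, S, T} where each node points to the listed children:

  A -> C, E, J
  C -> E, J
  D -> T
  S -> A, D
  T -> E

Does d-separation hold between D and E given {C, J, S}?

There are 4 undirected paths between D and E; checking each against the conditioning set {C, J, S}:
Path 1: D ← S → A → E
  S is a fork here and S is conditioned on, so the path is blocked at S.
Path 2: D ← S → A → C → E
  S is a fork here and S is conditioned on, so the path is blocked at S.
Path 3: D ← S → A → J ← C → E
  S is a fork here and S is conditioned on, so the path is blocked at S.
Path 4: D → T → E
  T is a chain and T is not conditioned on — no node blocks this path, so it is active.
At least one path is unblocked, so d-separation fails.

No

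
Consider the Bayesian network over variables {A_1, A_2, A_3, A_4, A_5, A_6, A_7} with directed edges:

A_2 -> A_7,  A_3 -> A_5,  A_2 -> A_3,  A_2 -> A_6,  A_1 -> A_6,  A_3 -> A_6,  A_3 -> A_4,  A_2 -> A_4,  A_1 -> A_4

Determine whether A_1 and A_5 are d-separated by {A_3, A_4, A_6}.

Yes

We examine all 6 paths between A_1 and A_5:
Path 1: A_1 → A_6 ← A_3 → A_5
  A_3 is a fork here and A_3 is conditioned on, so the path is blocked at A_3.
Path 2: A_1 → A_6 ← A_2 → A_3 → A_5
  A_3 is a chain here and A_3 is conditioned on, so the path is blocked at A_3.
Path 3: A_1 → A_6 ← A_2 → A_4 ← A_3 → A_5
  A_3 is a fork here and A_3 is conditioned on, so the path is blocked at A_3.
Path 4: A_1 → A_4 ← A_3 → A_5
  A_3 is a fork here and A_3 is conditioned on, so the path is blocked at A_3.
Path 5: A_1 → A_4 ← A_2 → A_3 → A_5
  A_3 is a chain here and A_3 is conditioned on, so the path is blocked at A_3.
Path 6: A_1 → A_4 ← A_2 → A_6 ← A_3 → A_5
  A_3 is a fork here and A_3 is conditioned on, so the path is blocked at A_3.
Since every path is blocked, d-separation holds.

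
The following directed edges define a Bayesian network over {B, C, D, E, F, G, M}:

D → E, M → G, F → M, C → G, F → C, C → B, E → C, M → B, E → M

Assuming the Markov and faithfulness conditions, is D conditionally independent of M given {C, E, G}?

Yes

There are 4 undirected paths between D and M; checking each against the conditioning set {C, E, G}:
  1. D → E → C → B ← M — E:chain[blocks]; C:chain[blocks]; B:collider[blocks] ⇒ blocked
  2. D → E → C → G ← M — E:chain[blocks]; C:chain[blocks]; G:collider[open] ⇒ blocked
  3. D → E → C ← F → M — E:chain[blocks]; C:collider[open]; F:fork[open] ⇒ blocked
  4. D → E → M — E:chain[blocks] ⇒ blocked
Since every path is blocked, d-separation holds.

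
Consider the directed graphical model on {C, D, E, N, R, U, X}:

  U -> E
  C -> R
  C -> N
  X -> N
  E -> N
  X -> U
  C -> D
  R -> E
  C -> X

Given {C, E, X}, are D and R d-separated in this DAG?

Yes

Enumerating the 5 paths from D to R and testing each for blocking by {C, E, X}:
Path 1: D ← C → N ← E ← R
  C is a fork here and C is conditioned on, so the path is blocked at C.
Path 2: D ← C → N ← X → U → E ← R
  C is a fork here and C is conditioned on, so the path is blocked at C.
Path 3: D ← C → R
  C is a fork here and C is conditioned on, so the path is blocked at C.
Path 4: D ← C → X → N ← E ← R
  C is a fork here and C is conditioned on, so the path is blocked at C.
Path 5: D ← C → X → U → E ← R
  C is a fork here and C is conditioned on, so the path is blocked at C.
All paths are blocked; D ⊥ R | {C, E, X} holds.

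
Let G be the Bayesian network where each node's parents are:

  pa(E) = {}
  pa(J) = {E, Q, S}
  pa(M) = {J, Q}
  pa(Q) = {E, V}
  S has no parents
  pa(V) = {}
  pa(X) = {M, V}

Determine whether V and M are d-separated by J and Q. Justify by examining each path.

Yes

4 paths connect V and M; each must be blocked for d-separation to hold:
  1. V → X ← M — X:collider[blocks] ⇒ blocked
  2. V → Q → J → M — Q:chain[blocks]; J:chain[blocks] ⇒ blocked
  3. V → Q → M — Q:chain[blocks] ⇒ blocked
  4. V → Q ← E → J → M — Q:collider[open]; E:fork[open]; J:chain[blocks] ⇒ blocked
Since every path is blocked, d-separation holds.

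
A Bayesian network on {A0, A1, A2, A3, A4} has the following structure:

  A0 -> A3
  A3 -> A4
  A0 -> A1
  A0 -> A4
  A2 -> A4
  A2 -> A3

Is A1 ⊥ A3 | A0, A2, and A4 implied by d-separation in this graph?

Yes

There are 3 undirected paths between A1 and A3; checking each against the conditioning set {A0, A2, A4}:
Path 1: A1 ← A0 → A4 ← A2 → A3
  A0 is a fork here and A0 is conditioned on, so the path is blocked at A0.
Path 2: A1 ← A0 → A4 ← A3
  A0 is a fork here and A0 is conditioned on, so the path is blocked at A0.
Path 3: A1 ← A0 → A3
  A0 is a fork here and A0 is conditioned on, so the path is blocked at A0.
All paths are blocked; A1 ⊥ A3 | {A0, A2, A4} holds.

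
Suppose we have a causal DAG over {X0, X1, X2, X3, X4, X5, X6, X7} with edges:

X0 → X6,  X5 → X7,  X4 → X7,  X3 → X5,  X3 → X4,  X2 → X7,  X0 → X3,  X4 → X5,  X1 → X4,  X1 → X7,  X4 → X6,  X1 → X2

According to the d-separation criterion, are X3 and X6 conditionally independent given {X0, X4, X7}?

Yes

Enumerating the 6 paths from X3 to X6 and testing each for blocking by {X0, X4, X7}:
Path 1: X3 ← X0 → X6
  X0 is a fork here and X0 is conditioned on, so the path is blocked at X0.
Path 2: X3 → X5 → X7 ← X1 → X4 → X6
  X4 is a chain here and X4 is conditioned on, so the path is blocked at X4.
Path 3: X3 → X5 → X7 ← X2 ← X1 → X4 → X6
  X4 is a chain here and X4 is conditioned on, so the path is blocked at X4.
Path 4: X3 → X5 → X7 ← X4 → X6
  X4 is a fork here and X4 is conditioned on, so the path is blocked at X4.
Path 5: X3 → X5 ← X4 → X6
  X4 is a fork here and X4 is conditioned on, so the path is blocked at X4.
Path 6: X3 → X4 → X6
  X4 is a chain here and X4 is conditioned on, so the path is blocked at X4.
Since every path is blocked, d-separation holds.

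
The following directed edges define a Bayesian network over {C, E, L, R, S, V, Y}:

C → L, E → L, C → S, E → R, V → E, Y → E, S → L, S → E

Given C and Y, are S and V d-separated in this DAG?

Yes — S and V are d-separated given {C, Y}.

Enumerating the 3 paths from S to V and testing each for blocking by {C, Y}:
Path 1: S → E ← V
  E is a collider here and neither E nor any of its descendants is conditioned on, so the collider stays closed — the path is blocked at E.
Path 2: S → L ← E ← V
  L is a collider here and neither L nor any of its descendants is conditioned on, so the collider stays closed — the path is blocked at L.
Path 3: S ← C → L ← E ← V
  C is a fork here and C is conditioned on, so the path is blocked at C.
Since every path is blocked, d-separation holds.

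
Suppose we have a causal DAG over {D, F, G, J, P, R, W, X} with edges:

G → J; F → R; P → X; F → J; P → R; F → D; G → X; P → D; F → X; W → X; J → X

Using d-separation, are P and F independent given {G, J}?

5 paths connect P and F; each must be blocked for d-separation to hold:
  1. P → D ← F — D:collider[blocks] ⇒ blocked
  2. P → R ← F — R:collider[blocks] ⇒ blocked
  3. P → X ← J ← F — X:collider[blocks]; J:chain[blocks] ⇒ blocked
  4. P → X ← F — X:collider[blocks] ⇒ blocked
  5. P → X ← G → J ← F — X:collider[blocks]; G:fork[blocks]; J:collider[open] ⇒ blocked
Every path is blocked, so P and F are d-separated given {G, J}.

Yes — P and F are d-separated given {G, J}.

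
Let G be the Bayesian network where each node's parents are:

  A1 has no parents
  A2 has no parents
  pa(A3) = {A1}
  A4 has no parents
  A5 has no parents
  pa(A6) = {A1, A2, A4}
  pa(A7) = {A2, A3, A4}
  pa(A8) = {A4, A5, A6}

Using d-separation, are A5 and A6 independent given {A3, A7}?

Yes

4 paths connect A5 and A6; each must be blocked for d-separation to hold:
  1. A5 → A8 ← A4 → A7 ← A3 ← A1 → A6 — A8:collider[blocks]; A4:fork[open]; A7:collider[open]; A3:chain[blocks]; A1:fork[open] ⇒ blocked
  2. A5 → A8 ← A4 → A7 ← A2 → A6 — A8:collider[blocks]; A4:fork[open]; A7:collider[open]; A2:fork[open] ⇒ blocked
  3. A5 → A8 ← A4 → A6 — A8:collider[blocks]; A4:fork[open] ⇒ blocked
  4. A5 → A8 ← A6 — A8:collider[blocks] ⇒ blocked
Since every path is blocked, d-separation holds.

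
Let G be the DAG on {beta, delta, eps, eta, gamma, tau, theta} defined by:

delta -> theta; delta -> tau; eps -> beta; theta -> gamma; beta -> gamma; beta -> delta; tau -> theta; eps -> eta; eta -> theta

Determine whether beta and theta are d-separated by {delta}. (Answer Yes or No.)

4 paths connect beta and theta; each must be blocked for d-separation to hold:
  1. beta → delta → theta — delta:chain[blocks] ⇒ blocked
  2. beta → delta → tau → theta — delta:chain[blocks]; tau:chain[open] ⇒ blocked
  3. beta → gamma ← theta — gamma:collider[blocks] ⇒ blocked
  4. beta ← eps → eta → theta — eps:fork[open]; eta:chain[open] ⇒ active
At least one path is unblocked, so d-separation fails.

No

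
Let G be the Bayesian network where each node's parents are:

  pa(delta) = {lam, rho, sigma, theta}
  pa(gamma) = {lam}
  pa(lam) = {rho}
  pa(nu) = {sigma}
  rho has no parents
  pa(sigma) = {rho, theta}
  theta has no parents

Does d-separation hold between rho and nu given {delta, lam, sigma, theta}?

Yes

5 paths connect rho and nu; each must be blocked for d-separation to hold:
Path 1: rho → delta ← sigma → nu
  sigma is a fork here and sigma is conditioned on, so the path is blocked at sigma.
Path 2: rho → delta ← theta → sigma → nu
  theta is a fork here and theta is conditioned on, so the path is blocked at theta.
Path 3: rho → lam → delta ← sigma → nu
  lam is a chain here and lam is conditioned on, so the path is blocked at lam.
Path 4: rho → lam → delta ← theta → sigma → nu
  lam is a chain here and lam is conditioned on, so the path is blocked at lam.
Path 5: rho → sigma → nu
  sigma is a chain here and sigma is conditioned on, so the path is blocked at sigma.
Since every path is blocked, d-separation holds.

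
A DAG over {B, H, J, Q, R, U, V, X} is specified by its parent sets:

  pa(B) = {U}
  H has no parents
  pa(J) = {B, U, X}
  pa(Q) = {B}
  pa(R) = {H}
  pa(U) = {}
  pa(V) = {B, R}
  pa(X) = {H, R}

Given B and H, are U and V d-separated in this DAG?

6 paths connect U and V; each must be blocked for d-separation to hold:
Path 1: U → J ← B → V
  J is a collider here and neither J nor any of its descendants is conditioned on, so the collider stays closed — the path is blocked at J.
Path 2: U → J ← X ← H → R → V
  J is a collider here and neither J nor any of its descendants is conditioned on, so the collider stays closed — the path is blocked at J.
Path 3: U → J ← X ← R → V
  J is a collider here and neither J nor any of its descendants is conditioned on, so the collider stays closed — the path is blocked at J.
Path 4: U → B → J ← X ← H → R → V
  B is a chain here and B is conditioned on, so the path is blocked at B.
Path 5: U → B → J ← X ← R → V
  B is a chain here and B is conditioned on, so the path is blocked at B.
Path 6: U → B → V
  B is a chain here and B is conditioned on, so the path is blocked at B.
Since every path is blocked, d-separation holds.

Yes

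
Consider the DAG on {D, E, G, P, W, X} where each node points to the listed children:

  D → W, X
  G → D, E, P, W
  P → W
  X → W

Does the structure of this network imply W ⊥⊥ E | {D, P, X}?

No

4 paths connect W and E; each must be blocked for d-separation to hold:
Path 1: W ← G → E
  G is a fork and G is not conditioned on — no node blocks this path, so it is active.
Path 2: W ← D ← G → E
  D is a chain here and D is conditioned on, so the path is blocked at D.
Path 3: W ← P ← G → E
  P is a chain here and P is conditioned on, so the path is blocked at P.
Path 4: W ← X ← D ← G → E
  X is a chain here and X is conditioned on, so the path is blocked at X.
Since the path W ← G → E is active, W and E are not d-separated given {D, P, X}.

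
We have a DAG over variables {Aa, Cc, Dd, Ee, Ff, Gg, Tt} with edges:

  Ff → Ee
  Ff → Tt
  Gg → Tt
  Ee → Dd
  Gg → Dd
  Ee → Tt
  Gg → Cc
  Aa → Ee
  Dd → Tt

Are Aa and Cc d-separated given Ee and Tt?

No

6 paths connect Aa and Cc; each must be blocked for d-separation to hold:
  1. Aa → Ee → Tt ← Gg → Cc — Ee:chain[blocks]; Tt:collider[open]; Gg:fork[open] ⇒ blocked
  2. Aa → Ee → Tt ← Dd ← Gg → Cc — Ee:chain[blocks]; Tt:collider[open]; Dd:chain[open]; Gg:fork[open] ⇒ blocked
  3. Aa → Ee → Dd ← Gg → Cc — Ee:chain[blocks]; Dd:collider[open]; Gg:fork[open] ⇒ blocked
  4. Aa → Ee → Dd → Tt ← Gg → Cc — Ee:chain[blocks]; Dd:chain[open]; Tt:collider[open]; Gg:fork[open] ⇒ blocked
  5. Aa → Ee ← Ff → Tt ← Gg → Cc — Ee:collider[open]; Ff:fork[open]; Tt:collider[open]; Gg:fork[open] ⇒ active
  6. Aa → Ee ← Ff → Tt ← Dd ← Gg → Cc — Ee:collider[open]; Ff:fork[open]; Tt:collider[open]; Dd:chain[open]; Gg:fork[open] ⇒ active
At least one path is unblocked, so d-separation fails.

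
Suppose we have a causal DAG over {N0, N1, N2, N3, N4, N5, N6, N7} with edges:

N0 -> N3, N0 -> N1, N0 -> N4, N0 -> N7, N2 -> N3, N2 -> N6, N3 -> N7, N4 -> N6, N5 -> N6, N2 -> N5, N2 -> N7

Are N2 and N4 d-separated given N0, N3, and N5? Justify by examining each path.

There are 6 undirected paths between N2 and N4; checking each against the conditioning set {N0, N3, N5}:
Path 1: N2 → N5 → N6 ← N4
  N5 is a chain here and N5 is conditioned on, so the path is blocked at N5.
Path 2: N2 → N6 ← N4
  N6 is a collider here and neither N6 nor any of its descendants is conditioned on, so the collider stays closed — the path is blocked at N6.
Path 3: N2 → N3 → N7 ← N0 → N4
  N3 is a chain here and N3 is conditioned on, so the path is blocked at N3.
Path 4: N2 → N3 ← N0 → N4
  N0 is a fork here and N0 is conditioned on, so the path is blocked at N0.
Path 5: N2 → N7 ← N3 ← N0 → N4
  N7 is a collider here and neither N7 nor any of its descendants is conditioned on, so the collider stays closed — the path is blocked at N7.
Path 6: N2 → N7 ← N0 → N4
  N7 is a collider here and neither N7 nor any of its descendants is conditioned on, so the collider stays closed — the path is blocked at N7.
Since every path is blocked, d-separation holds.

Yes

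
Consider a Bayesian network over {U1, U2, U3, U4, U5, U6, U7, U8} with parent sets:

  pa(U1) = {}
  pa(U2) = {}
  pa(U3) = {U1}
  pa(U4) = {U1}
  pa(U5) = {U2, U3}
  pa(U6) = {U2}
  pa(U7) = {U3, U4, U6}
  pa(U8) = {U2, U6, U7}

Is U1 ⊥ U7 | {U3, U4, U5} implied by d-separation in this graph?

Yes

We examine all 6 paths between U1 and U7:
Path 1: U1 → U3 → U7
  U3 is a chain here and U3 is conditioned on, so the path is blocked at U3.
Path 2: U1 → U3 → U5 ← U2 → U6 → U7
  U3 is a chain here and U3 is conditioned on, so the path is blocked at U3.
Path 3: U1 → U3 → U5 ← U2 → U6 → U8 ← U7
  U3 is a chain here and U3 is conditioned on, so the path is blocked at U3.
Path 4: U1 → U3 → U5 ← U2 → U8 ← U7
  U3 is a chain here and U3 is conditioned on, so the path is blocked at U3.
Path 5: U1 → U3 → U5 ← U2 → U8 ← U6 → U7
  U3 is a chain here and U3 is conditioned on, so the path is blocked at U3.
Path 6: U1 → U4 → U7
  U4 is a chain here and U4 is conditioned on, so the path is blocked at U4.
All paths are blocked; U1 ⊥ U7 | {U3, U4, U5} holds.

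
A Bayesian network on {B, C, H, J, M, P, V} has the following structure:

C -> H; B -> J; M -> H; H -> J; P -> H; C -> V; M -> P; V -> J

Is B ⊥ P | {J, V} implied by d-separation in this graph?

4 paths connect B and P; each must be blocked for d-separation to hold:
Path 1: B → J ← V ← C → H ← M → P
  V is a chain here and V is conditioned on, so the path is blocked at V.
Path 2: B → J ← V ← C → H ← P
  V is a chain here and V is conditioned on, so the path is blocked at V.
Path 3: B → J ← H ← M → P
  J is a collider and J is conditioned on, which opens it; H is a chain and H is not conditioned on; M is a fork and M is not conditioned on — no node blocks this path, so it is active.
Path 4: B → J ← H ← P
  J is a collider and J is conditioned on, which opens it; H is a chain and H is not conditioned on — no node blocks this path, so it is active.
At least one path is unblocked, so d-separation fails.

No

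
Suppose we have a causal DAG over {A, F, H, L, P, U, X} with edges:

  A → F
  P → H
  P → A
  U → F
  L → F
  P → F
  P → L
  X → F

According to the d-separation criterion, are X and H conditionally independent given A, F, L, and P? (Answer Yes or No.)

Yes

There are 3 undirected paths between X and H; checking each against the conditioning set {A, F, L, P}:
Path 1: X → F ← A ← P → H
  A is a chain here and A is conditioned on, so the path is blocked at A.
Path 2: X → F ← L ← P → H
  L is a chain here and L is conditioned on, so the path is blocked at L.
Path 3: X → F ← P → H
  P is a fork here and P is conditioned on, so the path is blocked at P.
Since every path is blocked, d-separation holds.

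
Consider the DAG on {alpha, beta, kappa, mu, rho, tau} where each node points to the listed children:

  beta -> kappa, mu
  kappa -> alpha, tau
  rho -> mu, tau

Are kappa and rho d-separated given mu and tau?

No

We examine all 2 paths between kappa and rho:
Path 1: kappa ← beta → mu ← rho
  beta is a fork and beta is not conditioned on; mu is a collider and mu is conditioned on, which opens it — no node blocks this path, so it is active.
Path 2: kappa → tau ← rho
  tau is a collider and tau is conditioned on, which opens it — no node blocks this path, so it is active.
Since the path kappa ← beta → mu ← rho is active, kappa and rho are not d-separated given {mu, tau}.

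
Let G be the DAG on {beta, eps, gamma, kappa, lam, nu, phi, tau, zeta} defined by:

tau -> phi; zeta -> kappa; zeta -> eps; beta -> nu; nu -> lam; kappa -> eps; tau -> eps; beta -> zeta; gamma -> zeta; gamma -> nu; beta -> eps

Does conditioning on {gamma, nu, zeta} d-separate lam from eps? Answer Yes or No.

Yes

6 paths connect lam and eps; each must be blocked for d-separation to hold:
Path 1: lam ← nu ← gamma → zeta → kappa → eps
  nu is a chain here and nu is conditioned on, so the path is blocked at nu.
Path 2: lam ← nu ← gamma → zeta ← beta → eps
  nu is a chain here and nu is conditioned on, so the path is blocked at nu.
Path 3: lam ← nu ← gamma → zeta → eps
  nu is a chain here and nu is conditioned on, so the path is blocked at nu.
Path 4: lam ← nu ← beta → zeta → kappa → eps
  nu is a chain here and nu is conditioned on, so the path is blocked at nu.
Path 5: lam ← nu ← beta → zeta → eps
  nu is a chain here and nu is conditioned on, so the path is blocked at nu.
Path 6: lam ← nu ← beta → eps
  nu is a chain here and nu is conditioned on, so the path is blocked at nu.
All paths are blocked; lam ⊥ eps | {gamma, nu, zeta} holds.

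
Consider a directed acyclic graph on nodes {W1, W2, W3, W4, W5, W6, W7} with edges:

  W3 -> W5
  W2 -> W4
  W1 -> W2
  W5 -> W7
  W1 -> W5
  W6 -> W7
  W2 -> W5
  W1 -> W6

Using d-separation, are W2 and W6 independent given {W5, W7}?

No

We examine all 4 paths between W2 and W6:
Path 1: W2 ← W1 → W6
  W1 is a fork and W1 is not conditioned on — no node blocks this path, so it is active.
Path 2: W2 ← W1 → W5 → W7 ← W6
  W5 is a chain here and W5 is conditioned on, so the path is blocked at W5.
Path 3: W2 → W5 → W7 ← W6
  W5 is a chain here and W5 is conditioned on, so the path is blocked at W5.
Path 4: W2 → W5 ← W1 → W6
  W5 is a collider and W5 is conditioned on, which opens it; W1 is a fork and W1 is not conditioned on — no node blocks this path, so it is active.
Since the path W2 ← W1 → W6 is active, W2 and W6 are not d-separated given {W5, W7}.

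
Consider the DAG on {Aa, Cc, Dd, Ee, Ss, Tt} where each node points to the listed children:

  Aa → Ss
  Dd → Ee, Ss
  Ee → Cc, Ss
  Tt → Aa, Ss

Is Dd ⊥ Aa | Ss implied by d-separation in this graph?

There are 4 undirected paths between Dd and Aa; checking each against the conditioning set {Ss}:
Path 1: Dd → Ee → Ss ← Aa
  Ee is a chain and Ee is not conditioned on; Ss is a collider and Ss is conditioned on, which opens it — no node blocks this path, so it is active.
Path 2: Dd → Ee → Ss ← Tt → Aa
  Ee is a chain and Ee is not conditioned on; Ss is a collider and Ss is conditioned on, which opens it; Tt is a fork and Tt is not conditioned on — no node blocks this path, so it is active.
Path 3: Dd → Ss ← Aa
  Ss is a collider and Ss is conditioned on, which opens it — no node blocks this path, so it is active.
Path 4: Dd → Ss ← Tt → Aa
  Ss is a collider and Ss is conditioned on, which opens it; Tt is a fork and Tt is not conditioned on — no node blocks this path, so it is active.
At least one path is unblocked, so d-separation fails.

No — Dd and Aa are not d-separated given {Ss}.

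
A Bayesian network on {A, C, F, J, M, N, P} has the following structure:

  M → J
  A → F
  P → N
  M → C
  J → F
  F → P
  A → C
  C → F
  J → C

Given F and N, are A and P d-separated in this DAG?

Yes

4 paths connect A and P; each must be blocked for d-separation to hold:
Path 1: A → F → P
  F is a chain here and F is conditioned on, so the path is blocked at F.
Path 2: A → C ← J → F → P
  F is a chain here and F is conditioned on, so the path is blocked at F.
Path 3: A → C → F → P
  F is a chain here and F is conditioned on, so the path is blocked at F.
Path 4: A → C ← M → J → F → P
  F is a chain here and F is conditioned on, so the path is blocked at F.
All paths are blocked; A ⊥ P | {F, N} holds.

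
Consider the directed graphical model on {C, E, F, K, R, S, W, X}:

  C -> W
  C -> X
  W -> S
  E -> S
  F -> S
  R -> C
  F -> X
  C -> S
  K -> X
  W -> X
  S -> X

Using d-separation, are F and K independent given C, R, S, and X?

No

There are 6 undirected paths between F and K; checking each against the conditioning set {C, R, S, X}:
Path 1: F → X ← K
  X is a collider and X is conditioned on, which opens it — no node blocks this path, so it is active.
Path 2: F → S ← C → X ← K
  C is a fork here and C is conditioned on, so the path is blocked at C.
Path 3: F → S ← C → W → X ← K
  C is a fork here and C is conditioned on, so the path is blocked at C.
Path 4: F → S → X ← K
  S is a chain here and S is conditioned on, so the path is blocked at S.
Path 5: F → S ← W ← C → X ← K
  C is a fork here and C is conditioned on, so the path is blocked at C.
Path 6: F → S ← W → X ← K
  S is a collider and S is conditioned on, which opens it; W is a fork and W is not conditioned on; X is a collider and X is conditioned on, which opens it — no node blocks this path, so it is active.
Because an active path exists, F and K are not d-separated.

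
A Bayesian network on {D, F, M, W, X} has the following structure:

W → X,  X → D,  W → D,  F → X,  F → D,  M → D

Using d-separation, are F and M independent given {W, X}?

3 paths connect F and M; each must be blocked for d-separation to hold:
Path 1: F → X ← W → D ← M
  W is a fork here and W is conditioned on, so the path is blocked at W.
Path 2: F → X → D ← M
  X is a chain here and X is conditioned on, so the path is blocked at X.
Path 3: F → D ← M
  D is a collider here and neither D nor any of its descendants is conditioned on, so the collider stays closed — the path is blocked at D.
Every path is blocked, so F and M are d-separated given {W, X}.

Yes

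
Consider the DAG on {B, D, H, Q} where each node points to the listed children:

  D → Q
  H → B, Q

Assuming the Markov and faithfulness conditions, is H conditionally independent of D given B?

Only one path connects H and D:
  1. H → Q ← D — Q:collider[blocks] ⇒ blocked
Since every path is blocked, d-separation holds.

Yes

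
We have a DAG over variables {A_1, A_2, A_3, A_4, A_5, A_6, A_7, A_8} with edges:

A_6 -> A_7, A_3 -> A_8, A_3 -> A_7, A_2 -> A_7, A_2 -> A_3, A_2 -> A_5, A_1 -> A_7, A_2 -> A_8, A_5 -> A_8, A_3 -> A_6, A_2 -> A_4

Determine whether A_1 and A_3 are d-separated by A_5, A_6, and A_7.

No

We examine all 5 paths between A_1 and A_3:
  1. A_1 → A_7 ← A_3 — A_7:collider[open] ⇒ active
  2. A_1 → A_7 ← A_2 → A_3 — A_7:collider[open]; A_2:fork[open] ⇒ active
  3. A_1 → A_7 ← A_2 → A_5 → A_8 ← A_3 — A_7:collider[open]; A_2:fork[open]; A_5:chain[blocks]; A_8:collider[blocks] ⇒ blocked
  4. A_1 → A_7 ← A_2 → A_8 ← A_3 — A_7:collider[open]; A_2:fork[open]; A_8:collider[blocks] ⇒ blocked
  5. A_1 → A_7 ← A_6 ← A_3 — A_7:collider[open]; A_6:chain[blocks] ⇒ blocked
Because an active path exists, A_1 and A_3 are not d-separated.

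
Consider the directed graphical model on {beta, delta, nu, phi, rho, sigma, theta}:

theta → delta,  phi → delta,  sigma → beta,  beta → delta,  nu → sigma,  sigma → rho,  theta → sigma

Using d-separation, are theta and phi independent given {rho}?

2 paths connect theta and phi; each must be blocked for d-separation to hold:
Path 1: theta → sigma → beta → delta ← phi
  delta is a collider here and neither delta nor any of its descendants is conditioned on, so the collider stays closed — the path is blocked at delta.
Path 2: theta → delta ← phi
  delta is a collider here and neither delta nor any of its descendants is conditioned on, so the collider stays closed — the path is blocked at delta.
All paths are blocked; theta ⊥ phi | {rho} holds.

Yes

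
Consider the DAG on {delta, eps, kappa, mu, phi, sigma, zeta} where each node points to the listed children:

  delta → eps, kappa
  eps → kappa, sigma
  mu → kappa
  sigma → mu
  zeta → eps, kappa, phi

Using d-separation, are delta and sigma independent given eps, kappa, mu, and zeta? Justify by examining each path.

Enumerating the 6 paths from delta to sigma and testing each for blocking by {eps, kappa, mu, zeta}:
Path 1: delta → kappa ← zeta → eps → sigma
  zeta is a fork here and zeta is conditioned on, so the path is blocked at zeta.
Path 2: delta → kappa ← mu ← sigma
  mu is a chain here and mu is conditioned on, so the path is blocked at mu.
Path 3: delta → kappa ← eps → sigma
  eps is a fork here and eps is conditioned on, so the path is blocked at eps.
Path 4: delta → eps ← zeta → kappa ← mu ← sigma
  zeta is a fork here and zeta is conditioned on, so the path is blocked at zeta.
Path 5: delta → eps → kappa ← mu ← sigma
  eps is a chain here and eps is conditioned on, so the path is blocked at eps.
Path 6: delta → eps → sigma
  eps is a chain here and eps is conditioned on, so the path is blocked at eps.
Since every path is blocked, d-separation holds.

Yes — delta and sigma are d-separated given {eps, kappa, mu, zeta}.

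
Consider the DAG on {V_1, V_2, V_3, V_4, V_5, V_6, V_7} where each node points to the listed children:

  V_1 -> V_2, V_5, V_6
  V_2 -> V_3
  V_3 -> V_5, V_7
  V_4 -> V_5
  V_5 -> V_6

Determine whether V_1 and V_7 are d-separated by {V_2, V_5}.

There are 3 undirected paths between V_1 and V_7; checking each against the conditioning set {V_2, V_5}:
Path 1: V_1 → V_5 ← V_3 → V_7
  V_5 is a collider and V_5 is conditioned on, which opens it; V_3 is a fork and V_3 is not conditioned on — no node blocks this path, so it is active.
Path 2: V_1 → V_6 ← V_5 ← V_3 → V_7
  V_6 is a collider here and neither V_6 nor any of its descendants is conditioned on, so the collider stays closed — the path is blocked at V_6.
Path 3: V_1 → V_2 → V_3 → V_7
  V_2 is a chain here and V_2 is conditioned on, so the path is blocked at V_2.
Since the path V_1 → V_5 ← V_3 → V_7 is active, V_1 and V_7 are not d-separated given {V_2, V_5}.

No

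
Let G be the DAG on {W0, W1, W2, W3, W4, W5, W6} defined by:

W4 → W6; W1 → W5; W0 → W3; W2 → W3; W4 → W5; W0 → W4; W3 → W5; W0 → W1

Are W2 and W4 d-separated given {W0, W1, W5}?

Enumerating the 4 paths from W2 to W4 and testing each for blocking by {W0, W1, W5}:
  1. W2 → W3 → W5 ← W4 — W3:chain[open]; W5:collider[open] ⇒ active
  2. W2 → W3 → W5 ← W1 ← W0 → W4 — W3:chain[open]; W5:collider[open]; W1:chain[blocks]; W0:fork[blocks] ⇒ blocked
  3. W2 → W3 ← W0 → W4 — W3:collider[open]; W0:fork[blocks] ⇒ blocked
  4. W2 → W3 ← W0 → W1 → W5 ← W4 — W3:collider[open]; W0:fork[blocks]; W1:chain[blocks]; W5:collider[open] ⇒ blocked
Because an active path exists, W2 and W4 are not d-separated.

No — W2 and W4 are not d-separated given {W0, W1, W5}.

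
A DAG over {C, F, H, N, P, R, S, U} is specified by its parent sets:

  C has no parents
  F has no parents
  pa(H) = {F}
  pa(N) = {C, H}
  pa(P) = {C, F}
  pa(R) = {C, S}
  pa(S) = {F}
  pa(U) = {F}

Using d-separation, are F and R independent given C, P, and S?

We examine all 3 paths between F and R:
  1. F → H → N ← C → R — H:chain[open]; N:collider[blocks]; C:fork[blocks] ⇒ blocked
  2. F → P ← C → R — P:collider[open]; C:fork[blocks] ⇒ blocked
  3. F → S → R — S:chain[blocks] ⇒ blocked
All paths are blocked; F ⊥ R | {C, P, S} holds.

Yes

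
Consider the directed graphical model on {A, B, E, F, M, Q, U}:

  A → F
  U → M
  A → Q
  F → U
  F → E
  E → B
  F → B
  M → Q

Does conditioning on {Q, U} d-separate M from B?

There are 4 undirected paths between M and B; checking each against the conditioning set {Q, U}:
Path 1: M → Q ← A → F → B
  Q is a collider and Q is conditioned on, which opens it; A is a fork and A is not conditioned on; F is a chain and F is not conditioned on — no node blocks this path, so it is active.
Path 2: M → Q ← A → F → E → B
  Q is a collider and Q is conditioned on, which opens it; A is a fork and A is not conditioned on; F is a chain and F is not conditioned on; E is a chain and E is not conditioned on — no node blocks this path, so it is active.
Path 3: M ← U ← F → B
  U is a chain here and U is conditioned on, so the path is blocked at U.
Path 4: M ← U ← F → E → B
  U is a chain here and U is conditioned on, so the path is blocked at U.
Since the path M → Q ← A → F → B is active, M and B are not d-separated given {Q, U}.

No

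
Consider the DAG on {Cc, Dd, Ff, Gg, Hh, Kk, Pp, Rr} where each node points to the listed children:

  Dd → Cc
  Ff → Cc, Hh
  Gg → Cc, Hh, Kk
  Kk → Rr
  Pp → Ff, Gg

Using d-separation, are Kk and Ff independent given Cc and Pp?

No

We examine all 3 paths between Kk and Ff:
  1. Kk ← Gg → Hh ← Ff — Gg:fork[open]; Hh:collider[blocks] ⇒ blocked
  2. Kk ← Gg → Cc ← Ff — Gg:fork[open]; Cc:collider[open] ⇒ active
  3. Kk ← Gg ← Pp → Ff — Gg:chain[open]; Pp:fork[blocks] ⇒ blocked
Because an active path exists, Kk and Ff are not d-separated.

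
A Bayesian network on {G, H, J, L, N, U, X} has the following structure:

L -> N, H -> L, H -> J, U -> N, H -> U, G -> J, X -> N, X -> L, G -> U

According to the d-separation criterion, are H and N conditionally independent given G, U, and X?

We examine all 4 paths between H and N:
Path 1: H → U → N
  U is a chain here and U is conditioned on, so the path is blocked at U.
Path 2: H → L ← X → N
  L is a collider here and neither L nor any of its descendants is conditioned on, so the collider stays closed — the path is blocked at L.
Path 3: H → L → N
  L is a chain and L is not conditioned on — no node blocks this path, so it is active.
Path 4: H → J ← G → U → N
  J is a collider here and neither J nor any of its descendants is conditioned on, so the collider stays closed — the path is blocked at J.
Because an active path exists, H and N are not d-separated.

No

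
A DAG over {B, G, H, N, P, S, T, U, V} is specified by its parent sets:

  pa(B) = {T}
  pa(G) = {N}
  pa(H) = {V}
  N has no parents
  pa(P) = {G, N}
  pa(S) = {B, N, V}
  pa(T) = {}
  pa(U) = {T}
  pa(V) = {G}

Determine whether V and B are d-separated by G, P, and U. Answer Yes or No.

Yes

There are 3 undirected paths between V and B; checking each against the conditioning set {G, P, U}:
  1. V ← G → P ← N → S ← B — G:fork[blocks]; P:collider[open]; N:fork[open]; S:collider[blocks] ⇒ blocked
  2. V ← G ← N → S ← B — G:chain[blocks]; N:fork[open]; S:collider[blocks] ⇒ blocked
  3. V → S ← B — S:collider[blocks] ⇒ blocked
Every path is blocked, so V and B are d-separated given {G, P, U}.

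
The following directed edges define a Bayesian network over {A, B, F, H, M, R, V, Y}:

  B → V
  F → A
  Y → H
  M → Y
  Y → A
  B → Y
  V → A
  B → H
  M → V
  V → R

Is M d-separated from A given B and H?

There are 6 undirected paths between M and A; checking each against the conditioning set {B, H}:
Path 1: M → Y → A
  Y is a chain and Y is not conditioned on — no node blocks this path, so it is active.
Path 2: M → Y ← B → V → A
  B is a fork here and B is conditioned on, so the path is blocked at B.
Path 3: M → Y → H ← B → V → A
  B is a fork here and B is conditioned on, so the path is blocked at B.
Path 4: M → V → A
  V is a chain and V is not conditioned on — no node blocks this path, so it is active.
Path 5: M → V ← B → Y → A
  V is a collider here and neither V nor any of its descendants is conditioned on, so the collider stays closed — the path is blocked at V.
Path 6: M → V ← B → H ← Y → A
  V is a collider here and neither V nor any of its descendants is conditioned on, so the collider stays closed — the path is blocked at V.
Because an active path exists, M and A are not d-separated.

No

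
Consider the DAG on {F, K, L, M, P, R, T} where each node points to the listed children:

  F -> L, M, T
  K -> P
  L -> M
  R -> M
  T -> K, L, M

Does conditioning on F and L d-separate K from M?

Enumerating the 5 paths from K to M and testing each for blocking by {F, L}:
Path 1: K ← T → M
  T is a fork and T is not conditioned on — no node blocks this path, so it is active.
Path 2: K ← T → L → M
  L is a chain here and L is conditioned on, so the path is blocked at L.
Path 3: K ← T → L ← F → M
  F is a fork here and F is conditioned on, so the path is blocked at F.
Path 4: K ← T ← F → M
  F is a fork here and F is conditioned on, so the path is blocked at F.
Path 5: K ← T ← F → L → M
  F is a fork here and F is conditioned on, so the path is blocked at F.
Since the path K ← T → M is active, K and M are not d-separated given {F, L}.

No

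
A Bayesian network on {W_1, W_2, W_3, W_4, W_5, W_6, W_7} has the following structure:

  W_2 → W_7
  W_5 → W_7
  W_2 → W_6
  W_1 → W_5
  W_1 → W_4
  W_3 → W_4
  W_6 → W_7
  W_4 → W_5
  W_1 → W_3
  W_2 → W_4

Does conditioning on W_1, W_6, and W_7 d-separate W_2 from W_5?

5 paths connect W_2 and W_5; each must be blocked for d-separation to hold:
  1. W_2 → W_4 ← W_1 → W_5 — W_4:collider[open]; W_1:fork[blocks] ⇒ blocked
  2. W_2 → W_4 ← W_3 ← W_1 → W_5 — W_4:collider[open]; W_3:chain[open]; W_1:fork[blocks] ⇒ blocked
  3. W_2 → W_4 → W_5 — W_4:chain[open] ⇒ active
  4. W_2 → W_7 ← W_5 — W_7:collider[open] ⇒ active
  5. W_2 → W_6 → W_7 ← W_5 — W_6:chain[blocks]; W_7:collider[open] ⇒ blocked
Because an active path exists, W_2 and W_5 are not d-separated.

No — W_2 and W_5 are not d-separated given {W_1, W_6, W_7}.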